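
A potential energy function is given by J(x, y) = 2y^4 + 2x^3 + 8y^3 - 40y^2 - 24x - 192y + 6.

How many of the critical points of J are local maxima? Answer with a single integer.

1

J separates as a function of x plus a function of y, so ∇J=0 decouples.
∂J/∂x = 6(x - 2)(x + 2) = 0 at x ∈ {-2, 2}; ∂J/∂y = 8(y - 3)(y + 2)(y + 4) = 0 at y ∈ {-4, -2, 3}.
The Hessian is diagonal: diag(J_xx, J_yy). Second derivatives: J_xx(-2)=-24, J_xx(2)=24; J_yy(-4)=112, J_yy(-2)=-80, J_yy(3)=280.
Local maxima occur where both diagonal entries negative: (-2, -2). Count: 1.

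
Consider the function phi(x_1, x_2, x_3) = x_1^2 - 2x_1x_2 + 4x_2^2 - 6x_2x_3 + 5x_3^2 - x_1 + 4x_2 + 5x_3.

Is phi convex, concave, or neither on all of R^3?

phi is quadratic, so its Hessian is the constant matrix H = [[2, -2, 0], [-2, 8, -6], [0, -6, 10]].
Leading principal minors: 2, 12, 48.
All positive ⇒ H ≻ 0 ⇒ convex.

convex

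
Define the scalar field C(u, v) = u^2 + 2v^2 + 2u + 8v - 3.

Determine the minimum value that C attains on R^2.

C(u,v) separates as P(u) + Q(v) − 3, so its minimum is min P + min Q − 3.
P'(u) = 2u + 2 vanishes at u ∈ {-1}; Q'(v) = 4v + 8 vanishes at v ∈ {-2}.
Local minima of P (where P''>0): P(-1)=-1. Local minima of Q: Q(-2)=-8.
So the global minimum of C is P(-1) + Q(-2) − 3 = -1 − 8 − 3 = -12, attained at (-1, -2).

-12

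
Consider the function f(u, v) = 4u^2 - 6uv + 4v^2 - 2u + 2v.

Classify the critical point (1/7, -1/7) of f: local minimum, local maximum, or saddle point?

local minimum

The Hessian of f is constant: H = [[8, -6], [-6, 8]].
det(H) = 8·8 − (-6)² = 28.
det(H) > 0 and tr(H) = 16 > 0, so H is positive definite and the point is a local minimum.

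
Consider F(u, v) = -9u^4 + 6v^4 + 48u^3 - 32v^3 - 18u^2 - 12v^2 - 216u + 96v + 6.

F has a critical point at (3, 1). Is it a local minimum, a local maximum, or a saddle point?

local maximum

The mixed partial ∂²F/∂u∂v is 0, so the Hessian at any point is diag(F_uu, F_vv) = diag(36(-3u^2 + 8u - 1), 24(3v^2 - 8v - 1)).
At (3, 1): H = diag(-144, -144).
Both eigenvalues are negative, so H is negative definite: a local maximum.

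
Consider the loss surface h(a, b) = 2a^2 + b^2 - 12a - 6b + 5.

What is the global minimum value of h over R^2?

h(a,b) separates as P(a) + Q(b) + 5, so its minimum is min P + min Q + 5.
P'(a) = 4a - 12 vanishes at a ∈ {3}; Q'(b) = 2b - 6 vanishes at b ∈ {3}.
Local minima of P (where P''>0): P(3)=-18. Local minima of Q: Q(3)=-9.
So the global minimum of h is P(3) + Q(3) + 5 = -18 − 9 + 5 = -22, attained at (3, 3).

-22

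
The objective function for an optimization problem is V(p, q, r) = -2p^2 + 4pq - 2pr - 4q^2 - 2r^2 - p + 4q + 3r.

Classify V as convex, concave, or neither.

concave

V is quadratic, so its Hessian is the constant matrix H = [[-4, 4, -2], [4, -8, 0], [-2, 0, -4]].
Leading principal minors: -4, 16, -32.
Signs alternate −, +, − ⇒ H ≺ 0 ⇒ concave.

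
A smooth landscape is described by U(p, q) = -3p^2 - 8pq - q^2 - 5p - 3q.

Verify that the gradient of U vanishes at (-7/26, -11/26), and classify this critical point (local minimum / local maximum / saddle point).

saddle point

∇U = (-6p - 8q - 5, -8p - 2q - 3); substituting (-7/26, -11/26) gives ∇U = (0, 0), so (-7/26, -11/26) is indeed a critical point.
The Hessian of U is constant: H = [[-6, -8], [-8, -2]].
det(H) = (-6)·(-2) − (-8)² = -52.
Since det(H) < 0, H is indefinite and the critical point is a saddle point.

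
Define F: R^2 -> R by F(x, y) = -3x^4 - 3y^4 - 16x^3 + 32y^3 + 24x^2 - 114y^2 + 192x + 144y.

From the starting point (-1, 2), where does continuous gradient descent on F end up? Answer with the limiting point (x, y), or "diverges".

F is separable, so gradient descent decouples: x follows -∂F/∂x, y follows -∂F/∂y.
∂F/∂x = -12(x - 2)(x + 2)(x + 4); at x=-1 this is 108, so x decreases.
∂F/∂y = -12(y - 4)(y - 3)(y - 1); at y=2 this is -24, so y increases.
x converges to its nearest critical value -2 (a local min of the x-part); y converges to 3. The iterate converges to (-2, 3).

(-2, 3)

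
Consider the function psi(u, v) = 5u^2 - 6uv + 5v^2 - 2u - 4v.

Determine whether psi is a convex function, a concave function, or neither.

convex

psi is quadratic, so its Hessian is the constant matrix H = [[10, -6], [-6, 10]].
det(H) = 64, tr(H) = 20.
det(H) > 0 and tr(H) > 0, so H is positive definite everywhere: convex.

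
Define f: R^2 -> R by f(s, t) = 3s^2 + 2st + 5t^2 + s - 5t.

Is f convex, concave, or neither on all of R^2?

convex

f is quadratic, so its Hessian is the constant matrix H = [[6, 2], [2, 10]].
det(H) = 56, tr(H) = 16.
det(H) > 0 and tr(H) > 0, so H is positive definite everywhere: convex.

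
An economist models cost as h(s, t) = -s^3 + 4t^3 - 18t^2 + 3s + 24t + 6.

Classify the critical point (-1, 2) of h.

The mixed partial ∂²h/∂s∂t is 0, so the Hessian at any point is diag(h_ss, h_tt) = diag(-6s, 12(2t - 3)).
At (-1, 2): H = diag(6, 12).
Both eigenvalues are positive, so H is positive definite: a local minimum.

local minimum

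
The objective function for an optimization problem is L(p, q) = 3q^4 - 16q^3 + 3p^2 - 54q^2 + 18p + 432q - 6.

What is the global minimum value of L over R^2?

-1140

L(p,q) separates as A(p) + B(q) − 6, so its minimum is min A + min B − 6.
A'(p) = 6p + 18 vanishes at p ∈ {-3}; B'(q) = 12(q - 4)(q - 3)(q + 3) vanishes at q ∈ {-3, 3, 4}.
Local minima of A (where A''>0): A(-3)=-27. Local minima of B: B(-3)=-1107, B(4)=608.
So the global minimum of L is A(-3) + B(-3) − 6 = -27 − 1107 − 6 = -1140, attained at (-3, -3).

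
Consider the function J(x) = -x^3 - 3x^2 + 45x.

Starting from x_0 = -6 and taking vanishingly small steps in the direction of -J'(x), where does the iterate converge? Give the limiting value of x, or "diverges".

J'(x) = -3(x - 3)(x + 5), so J'(-6) = -27.
Gradient descent moves in the -J' direction, i.e. x is increasing.
The nearest critical point in that direction is x = -5, where J'' = 24 > 0 (a local minimum). The iterate converges there.

-5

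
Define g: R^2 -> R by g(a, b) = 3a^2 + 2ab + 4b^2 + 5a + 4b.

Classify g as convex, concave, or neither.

g is quadratic, so its Hessian is the constant matrix H = [[6, 2], [2, 8]].
det(H) = 44, tr(H) = 14.
det(H) > 0 and tr(H) > 0, so H is positive definite everywhere: convex.

convex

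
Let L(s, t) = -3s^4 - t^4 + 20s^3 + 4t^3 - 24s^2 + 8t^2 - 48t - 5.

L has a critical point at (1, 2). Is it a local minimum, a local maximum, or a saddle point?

local minimum

The mixed partial ∂²L/∂s∂t is 0, so the Hessian at any point is diag(L_ss, L_tt) = diag(12(-3s^2 + 10s - 4), 4(-3t^2 + 6t + 4)).
At (1, 2): H = diag(36, 16).
Both eigenvalues are positive, so H is positive definite: a local minimum.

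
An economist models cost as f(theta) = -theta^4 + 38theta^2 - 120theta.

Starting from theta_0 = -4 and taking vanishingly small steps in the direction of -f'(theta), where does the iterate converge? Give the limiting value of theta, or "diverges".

2

f'(theta) = -4(theta - 3)(theta - 2)(theta + 5), so f'(-4) = -168.
Gradient descent moves in the -f' direction, i.e. theta is increasing.
The nearest critical point in that direction is theta = 2, where f'' = 28 > 0 (a local minimum). The iterate converges there.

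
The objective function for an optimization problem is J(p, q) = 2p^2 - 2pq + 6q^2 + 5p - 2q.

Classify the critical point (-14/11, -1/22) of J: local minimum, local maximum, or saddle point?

local minimum

The Hessian of J is constant: H = [[4, -2], [-2, 12]].
det(H) = 4·12 − (-2)² = 44.
det(H) > 0 and tr(H) = 16 > 0, so H is positive definite and the point is a local minimum.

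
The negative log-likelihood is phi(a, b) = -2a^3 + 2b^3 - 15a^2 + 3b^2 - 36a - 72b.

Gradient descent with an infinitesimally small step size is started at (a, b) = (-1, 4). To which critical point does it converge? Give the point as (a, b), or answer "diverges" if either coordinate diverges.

phi is separable, so gradient descent decouples: a follows -∂phi/∂a, b follows -∂phi/∂b.
∂phi/∂a = -6(a + 2)(a + 3); at a=-1 this is -12, so a increases.
∂phi/∂b = 6(b - 3)(b + 4); at b=4 this is 48, so b decreases.
The a-coordinate has no critical point in that direction and runs off to infinity.

diverges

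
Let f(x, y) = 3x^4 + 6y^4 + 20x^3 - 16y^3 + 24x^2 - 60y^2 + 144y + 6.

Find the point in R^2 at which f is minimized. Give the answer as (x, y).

(-4, -2)

f(x,y) separates as P(x) + Q(y) + 6, so its minimum is min P + min Q + 6.
P'(x) = 12x(x + 1)(x + 4) vanishes at x ∈ {-4, -1, 0}; Q'(y) = 24(y - 3)(y - 1)(y + 2) vanishes at y ∈ {-2, 1, 3}.
Local minima of P (where P''>0): P(-4)=-128, P(0)=0. Local minima of Q: Q(-2)=-304, Q(3)=-54.
So the global minimum of f is P(-4) + Q(-2) + 6 = -128 − 304 + 6 = -426, attained at (-4, -2).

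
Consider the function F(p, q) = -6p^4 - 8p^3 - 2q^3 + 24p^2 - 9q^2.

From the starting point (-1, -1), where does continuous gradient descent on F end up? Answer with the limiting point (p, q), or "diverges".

F is separable, so gradient descent decouples: p follows -∂F/∂p, q follows -∂F/∂q.
∂F/∂p = -24p(p - 1)(p + 2); at p=-1 this is -48, so p increases.
∂F/∂q = -6q(q + 3); at q=-1 this is 12, so q decreases.
p converges to its nearest critical value 0 (a local min of the p-part); q converges to -3. The iterate converges to (0, -3).

(0, -3)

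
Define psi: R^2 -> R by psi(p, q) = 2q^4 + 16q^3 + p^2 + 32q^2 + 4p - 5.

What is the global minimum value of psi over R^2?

-9

psi(p,q) separates as A(p) + B(q) − 5, so its minimum is min A + min B − 5.
A'(p) = 2p + 4 vanishes at p ∈ {-2}; B'(q) = 8q(q + 2)(q + 4) vanishes at q ∈ {-4, -2, 0}.
Local minima of A (where A''>0): A(-2)=-4. Local minima of B: B(-4)=0, B(0)=0.
So the global minimum of psi is A(-2) + B(-4) − 5 = -4 + 0 − 5 = -9, attained at (-2, -4).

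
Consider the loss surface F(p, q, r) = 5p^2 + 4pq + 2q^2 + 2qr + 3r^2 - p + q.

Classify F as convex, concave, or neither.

F is quadratic, so its Hessian is the constant matrix H = [[10, 4, 0], [4, 4, 2], [0, 2, 6]].
Leading principal minors: 10, 24, 104.
All positive ⇒ H ≻ 0 ⇒ convex.

convex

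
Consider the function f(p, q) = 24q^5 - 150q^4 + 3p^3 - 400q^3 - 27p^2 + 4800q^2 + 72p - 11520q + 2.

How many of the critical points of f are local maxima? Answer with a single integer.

f separates as a function of p plus a function of q, so ∇f=0 decouples.
∂f/∂p = 9(p - 4)(p - 2) = 0 at p ∈ {2, 4}; ∂f/∂q = 120(q - 4)(q - 3)(q - 2)(q + 4) = 0 at q ∈ {-4, 2, 3, 4}.
The Hessian is diagonal: diag(f_pp, f_qq). Second derivatives: f_pp(2)=-18, f_pp(4)=18; f_qq(-4)=-40320, f_qq(2)=1440, f_qq(3)=-840, f_qq(4)=1920.
Local maxima occur where both diagonal entries negative: (2, -4), (2, 3). Count: 2.

2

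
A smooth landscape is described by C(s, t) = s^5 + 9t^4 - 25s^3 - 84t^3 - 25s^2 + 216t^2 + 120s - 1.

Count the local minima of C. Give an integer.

4

C separates as a function of s plus a function of t, so ∇C=0 decouples.
∂C/∂s = 5(s - 4)(s - 1)(s + 2)(s + 3) = 0 at s ∈ {-3, -2, 1, 4}; ∂C/∂t = 36t(t - 4)(t - 3) = 0 at t ∈ {0, 3, 4}.
The Hessian is diagonal: diag(C_ss, C_tt). Second derivatives: C_ss(-3)=-140, C_ss(-2)=90, C_ss(1)=-180, C_ss(4)=630; C_tt(0)=432, C_tt(3)=-108, C_tt(4)=144.
Local minima occur where both diagonal entries positive: (-2, 0), (-2, 4), (4, 0), (4, 4). Count: 4.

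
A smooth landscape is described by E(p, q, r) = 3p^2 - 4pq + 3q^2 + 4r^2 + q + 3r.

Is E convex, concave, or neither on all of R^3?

convex

E is quadratic, so its Hessian is the constant matrix H = [[6, -4, 0], [-4, 6, 0], [0, 0, 8]].
Leading principal minors: 6, 20, 160.
All positive ⇒ H ≻ 0 ⇒ convex.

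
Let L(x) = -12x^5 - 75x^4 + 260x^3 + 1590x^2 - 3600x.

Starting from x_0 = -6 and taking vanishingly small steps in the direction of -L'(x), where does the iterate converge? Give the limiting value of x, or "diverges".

-5

L'(x) = -60(x - 3)(x - 1)(x + 4)(x + 5), so L'(-6) = -7560.
Gradient descent moves in the -L' direction, i.e. x is increasing.
The nearest critical point in that direction is x = -5, where L'' = 2880 > 0 (a local minimum). The iterate converges there.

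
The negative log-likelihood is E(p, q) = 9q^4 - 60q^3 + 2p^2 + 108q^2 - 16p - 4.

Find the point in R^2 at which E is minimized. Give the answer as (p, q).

E(p,q) separates as A(p) + B(q) − 4, so its minimum is min A + min B − 4.
A'(p) = 4p - 16 vanishes at p ∈ {4}; B'(q) = 36q(q - 3)(q - 2) vanishes at q ∈ {0, 2, 3}.
Local minima of A (where A''>0): A(4)=-32. Local minima of B: B(0)=0, B(3)=81.
So the global minimum of E is A(4) + B(0) − 4 = -32 + 0 − 4 = -36, attained at (4, 0).

(4, 0)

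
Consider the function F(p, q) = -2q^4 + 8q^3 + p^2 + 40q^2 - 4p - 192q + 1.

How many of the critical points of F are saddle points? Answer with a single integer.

F separates as a function of p plus a function of q, so ∇F=0 decouples.
∂F/∂p = 2(p - 2) = 0 at p ∈ {2}; ∂F/∂q = -8(q - 4)(q - 2)(q + 3) = 0 at q ∈ {-3, 2, 4}.
The Hessian is diagonal: diag(F_pp, F_qq). Second derivatives: F_pp(2)=2; F_qq(-3)=-280, F_qq(2)=80, F_qq(4)=-112.
Saddle points occur where the two diagonal entries have opposite signs: (2, -3), (2, 4). Count: 2.

2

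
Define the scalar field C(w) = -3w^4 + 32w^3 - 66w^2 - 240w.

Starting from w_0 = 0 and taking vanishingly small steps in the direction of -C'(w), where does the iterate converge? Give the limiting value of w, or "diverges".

4

C'(w) = -12(w - 5)(w - 4)(w + 1), so C'(0) = -240.
Gradient descent moves in the -C' direction, i.e. w is increasing.
The nearest critical point in that direction is w = 4, where C'' = 60 > 0 (a local minimum). The iterate converges there.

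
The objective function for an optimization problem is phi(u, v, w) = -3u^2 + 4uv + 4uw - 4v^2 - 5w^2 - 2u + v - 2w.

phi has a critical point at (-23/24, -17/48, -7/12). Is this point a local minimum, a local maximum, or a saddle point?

local maximum

The Hessian is constant: H = [[-6, 4, 4], [4, -8, 0], [4, 0, -10]].
Leading principal minors: Δ₁ = -6, Δ₂ = 32, Δ₃ = -192.
The minors alternate sign starting negative (−, +, −), so H is negative definite: a local maximum.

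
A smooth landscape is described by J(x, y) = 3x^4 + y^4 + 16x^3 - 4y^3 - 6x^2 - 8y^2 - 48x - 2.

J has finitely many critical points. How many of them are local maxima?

1

J separates as a function of x plus a function of y, so ∇J=0 decouples.
∂J/∂x = 12(x - 1)(x + 1)(x + 4) = 0 at x ∈ {-4, -1, 1}; ∂J/∂y = 4y(y - 4)(y + 1) = 0 at y ∈ {-1, 0, 4}.
The Hessian is diagonal: diag(J_xx, J_yy). Second derivatives: J_xx(-4)=180, J_xx(-1)=-72, J_xx(1)=120; J_yy(-1)=20, J_yy(0)=-16, J_yy(4)=80.
Local maxima occur where both diagonal entries negative: (-1, 0). Count: 1.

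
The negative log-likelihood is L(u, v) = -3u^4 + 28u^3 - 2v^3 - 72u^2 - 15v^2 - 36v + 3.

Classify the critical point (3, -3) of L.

local minimum

The mixed partial ∂²L/∂u∂v is 0, so the Hessian at any point is diag(L_uu, L_vv) = diag(12(-3u^2 + 14u - 12), -6(2v + 5)).
At (3, -3): H = diag(36, 6).
Both eigenvalues are positive, so H is positive definite: a local minimum.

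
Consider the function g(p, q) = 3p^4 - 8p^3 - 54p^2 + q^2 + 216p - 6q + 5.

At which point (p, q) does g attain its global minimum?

g(p,q) separates as A(p) + B(q) + 5, so its minimum is min A + min B + 5.
A'(p) = 12(p - 3)(p - 2)(p + 3) vanishes at p ∈ {-3, 2, 3}; B'(q) = 2q - 6 vanishes at q ∈ {3}.
Local minima of A (where A''>0): A(-3)=-675, A(3)=189. Local minima of B: B(3)=-9.
So the global minimum of g is A(-3) + B(3) + 5 = -675 − 9 + 5 = -679, attained at (-3, 3).

(-3, 3)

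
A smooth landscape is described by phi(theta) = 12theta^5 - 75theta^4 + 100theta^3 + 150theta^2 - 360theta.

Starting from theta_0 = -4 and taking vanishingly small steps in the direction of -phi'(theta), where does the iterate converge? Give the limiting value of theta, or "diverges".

diverges

phi'(theta) = 60(theta - 3)(theta - 2)(theta - 1)(theta + 1), so phi'(-4) = 37800.
Gradient descent moves in the -phi' direction, i.e. theta is decreasing.
There is no critical point below theta=-4, and phi' keeps the same sign, so the iterate runs off to −∞.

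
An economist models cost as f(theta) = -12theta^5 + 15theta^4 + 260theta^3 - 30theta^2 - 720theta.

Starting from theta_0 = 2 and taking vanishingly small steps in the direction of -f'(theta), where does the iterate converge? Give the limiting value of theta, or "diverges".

f'(theta) = -60(theta - 4)(theta - 1)(theta + 1)(theta + 3), so f'(2) = 1800.
Gradient descent moves in the -f' direction, i.e. theta is decreasing.
The nearest critical point in that direction is theta = 1, where f'' = 1440 > 0 (a local minimum). The iterate converges there.

1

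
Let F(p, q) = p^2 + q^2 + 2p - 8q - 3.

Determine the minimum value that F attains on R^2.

-20

F(p,q) separates as A(p) + B(q) − 3, so its minimum is min A + min B − 3.
A'(p) = 2p + 2 vanishes at p ∈ {-1}; B'(q) = 2q - 8 vanishes at q ∈ {4}.
Local minima of A (where A''>0): A(-1)=-1. Local minima of B: B(4)=-16.
So the global minimum of F is A(-1) + B(4) − 3 = -1 − 16 − 3 = -20, attained at (-1, 4).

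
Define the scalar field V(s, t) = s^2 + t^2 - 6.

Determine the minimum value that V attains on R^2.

-6

V(s,t) separates as P(s) + Q(t) − 6, so its minimum is min P + min Q − 6.
P'(s) = 2s vanishes at s ∈ {0}; Q'(t) = 2t vanishes at t ∈ {0}.
Local minima of P (where P''>0): P(0)=0. Local minima of Q: Q(0)=0.
So the global minimum of V is P(0) + Q(0) − 6 = 0 + 0 − 6 = -6, attained at (0, 0).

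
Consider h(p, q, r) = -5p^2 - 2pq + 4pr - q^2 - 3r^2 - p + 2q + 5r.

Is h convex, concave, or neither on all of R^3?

h is quadratic, so its Hessian is the constant matrix H = [[-10, -2, 4], [-2, -2, 0], [4, 0, -6]].
Leading principal minors: -10, 16, -64.
Signs alternate −, +, − ⇒ H ≺ 0 ⇒ concave.

concave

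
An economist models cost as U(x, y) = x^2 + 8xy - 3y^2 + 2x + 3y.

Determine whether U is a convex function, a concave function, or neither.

neither

U is quadratic, so its Hessian is the constant matrix H = [[2, 8], [8, -6]].
det(H) = -76, tr(H) = -4.
det(H) < 0, so H is indefinite: neither convex nor concave.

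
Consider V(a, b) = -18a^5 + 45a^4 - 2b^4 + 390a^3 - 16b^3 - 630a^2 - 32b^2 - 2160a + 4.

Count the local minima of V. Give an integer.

2

V separates as a function of a plus a function of b, so ∇V=0 decouples.
∂V/∂a = -90(a - 4)(a - 2)(a + 1)(a + 3) = 0 at a ∈ {-3, -1, 2, 4}; ∂V/∂b = -8b(b + 2)(b + 4) = 0 at b ∈ {-4, -2, 0}.
The Hessian is diagonal: diag(V_aa, V_bb). Second derivatives: V_aa(-3)=6300, V_aa(-1)=-2700, V_aa(2)=2700, V_aa(4)=-6300; V_bb(-4)=-64, V_bb(-2)=32, V_bb(0)=-64.
Local minima occur where both diagonal entries positive: (-3, -2), (2, -2). Count: 2.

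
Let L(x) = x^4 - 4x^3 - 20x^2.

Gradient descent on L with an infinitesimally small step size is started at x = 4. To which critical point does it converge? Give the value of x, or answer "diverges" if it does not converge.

5

L'(x) = 4x(x - 5)(x + 2), so L'(4) = -96.
Gradient descent moves in the -L' direction, i.e. x is increasing.
The nearest critical point in that direction is x = 5, where L'' = 140 > 0 (a local minimum). The iterate converges there.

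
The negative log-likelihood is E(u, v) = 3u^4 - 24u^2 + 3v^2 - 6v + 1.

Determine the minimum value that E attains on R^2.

E(u,v) separates as P(u) + Q(v) + 1, so its minimum is min P + min Q + 1.
P'(u) = 12u(u - 2)(u + 2) vanishes at u ∈ {-2, 0, 2}; Q'(v) = 6v - 6 vanishes at v ∈ {1}.
Local minima of P (where P''>0): P(-2)=-48, P(2)=-48. Local minima of Q: Q(1)=-3.
So the global minimum of E is P(-2) + Q(1) + 1 = -48 − 3 + 1 = -50, attained at (-2, 1).

-50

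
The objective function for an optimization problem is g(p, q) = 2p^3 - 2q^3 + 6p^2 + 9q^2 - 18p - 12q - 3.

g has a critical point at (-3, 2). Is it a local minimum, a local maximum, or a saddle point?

local maximum

The mixed partial ∂²g/∂p∂q is 0, so the Hessian at any point is diag(g_pp, g_qq) = diag(12(p + 1), 6(-2q + 3)).
At (-3, 2): H = diag(-24, -6).
Both eigenvalues are negative, so H is negative definite: a local maximum.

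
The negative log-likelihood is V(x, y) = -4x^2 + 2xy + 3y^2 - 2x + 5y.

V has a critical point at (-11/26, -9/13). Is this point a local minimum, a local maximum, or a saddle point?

saddle point

The Hessian of V is constant: H = [[-8, 2], [2, 6]].
det(H) = (-8)·6 − 2² = -52.
Since det(H) < 0, H is indefinite and the critical point is a saddle point.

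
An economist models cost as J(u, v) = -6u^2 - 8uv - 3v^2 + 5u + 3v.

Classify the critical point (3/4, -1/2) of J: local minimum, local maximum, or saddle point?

local maximum

The Hessian of J is constant: H = [[-12, -8], [-8, -6]].
det(H) = (-12)·(-6) − (-8)² = 8.
det(H) > 0 and tr(H) = -18 < 0, so H is negative definite and the point is a local maximum.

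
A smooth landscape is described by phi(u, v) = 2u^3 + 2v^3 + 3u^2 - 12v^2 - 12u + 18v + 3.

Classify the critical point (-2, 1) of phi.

The mixed partial ∂²phi/∂u∂v is 0, so the Hessian at any point is diag(phi_uu, phi_vv) = diag(6(2u + 1), 12(v - 2)).
At (-2, 1): H = diag(-18, -12).
Both eigenvalues are negative, so H is negative definite: a local maximum.

local maximum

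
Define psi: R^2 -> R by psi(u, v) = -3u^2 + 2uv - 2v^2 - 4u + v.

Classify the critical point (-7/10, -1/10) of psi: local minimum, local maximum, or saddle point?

local maximum

The Hessian of psi is constant: H = [[-6, 2], [2, -4]].
det(H) = (-6)·(-4) − 2² = 20.
det(H) > 0 and tr(H) = -10 < 0, so H is negative definite and the point is a local maximum.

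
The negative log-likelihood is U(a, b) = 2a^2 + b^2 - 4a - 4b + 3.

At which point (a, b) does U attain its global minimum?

U(a,b) separates as P(a) + Q(b) + 3, so its minimum is min P + min Q + 3.
P'(a) = 4a - 4 vanishes at a ∈ {1}; Q'(b) = 2b - 4 vanishes at b ∈ {2}.
Local minima of P (where P''>0): P(1)=-2. Local minima of Q: Q(2)=-4.
So the global minimum of U is P(1) + Q(2) + 3 = -2 − 4 + 3 = -3, attained at (1, 2).

(1, 2)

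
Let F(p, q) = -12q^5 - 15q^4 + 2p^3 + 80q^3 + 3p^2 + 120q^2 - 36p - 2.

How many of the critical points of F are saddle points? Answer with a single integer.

F separates as a function of p plus a function of q, so ∇F=0 decouples.
∂F/∂p = 6(p - 2)(p + 3) = 0 at p ∈ {-3, 2}; ∂F/∂q = -60q(q - 2)(q + 1)(q + 2) = 0 at q ∈ {-2, -1, 0, 2}.
The Hessian is diagonal: diag(F_pp, F_qq). Second derivatives: F_pp(-3)=-30, F_pp(2)=30; F_qq(-2)=480, F_qq(-1)=-180, F_qq(0)=240, F_qq(2)=-1440.
Saddle points occur where the two diagonal entries have opposite signs: (-3, -2), (-3, 0), (2, -1), (2, 2). Count: 4.

4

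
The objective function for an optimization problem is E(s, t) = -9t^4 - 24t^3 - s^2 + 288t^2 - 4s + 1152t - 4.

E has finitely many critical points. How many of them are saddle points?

E separates as a function of s plus a function of t, so ∇E=0 decouples.
∂E/∂s = -2(s + 2) = 0 at s ∈ {-2}; ∂E/∂t = -36(t - 4)(t + 2)(t + 4) = 0 at t ∈ {-4, -2, 4}.
The Hessian is diagonal: diag(E_ss, E_tt). Second derivatives: E_ss(-2)=-2; E_tt(-4)=-576, E_tt(-2)=432, E_tt(4)=-1728.
Saddle points occur where the two diagonal entries have opposite signs: (-2, -2). Count: 1.

1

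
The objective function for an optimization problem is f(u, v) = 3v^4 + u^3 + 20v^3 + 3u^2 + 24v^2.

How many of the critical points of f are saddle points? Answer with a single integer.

3

f separates as a function of u plus a function of v, so ∇f=0 decouples.
∂f/∂u = 3u(u + 2) = 0 at u ∈ {-2, 0}; ∂f/∂v = 12v(v + 1)(v + 4) = 0 at v ∈ {-4, -1, 0}.
The Hessian is diagonal: diag(f_uu, f_vv). Second derivatives: f_uu(-2)=-6, f_uu(0)=6; f_vv(-4)=144, f_vv(-1)=-36, f_vv(0)=48.
Saddle points occur where the two diagonal entries have opposite signs: (-2, -4), (-2, 0), (0, -1). Count: 3.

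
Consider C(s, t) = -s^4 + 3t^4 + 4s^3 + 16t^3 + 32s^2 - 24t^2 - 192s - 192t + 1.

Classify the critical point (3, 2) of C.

The mixed partial ∂²C/∂s∂t is 0, so the Hessian at any point is diag(C_ss, C_tt) = diag(4(-3s^2 + 6s + 16), 12(3t^2 + 8t - 4)).
At (3, 2): H = diag(28, 288).
Both eigenvalues are positive, so H is positive definite: a local minimum.

local minimum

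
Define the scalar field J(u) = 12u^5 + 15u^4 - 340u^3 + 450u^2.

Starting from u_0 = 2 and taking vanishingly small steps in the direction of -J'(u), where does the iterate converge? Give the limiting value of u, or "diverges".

J'(u) = 60u(u - 3)(u - 1)(u + 5), so J'(2) = -840.
Gradient descent moves in the -J' direction, i.e. u is increasing.
The nearest critical point in that direction is u = 3, where J'' = 2880 > 0 (a local minimum). The iterate converges there.

3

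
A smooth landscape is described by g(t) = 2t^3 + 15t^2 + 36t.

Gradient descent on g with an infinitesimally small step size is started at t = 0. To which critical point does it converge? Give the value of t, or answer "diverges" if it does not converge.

g'(t) = 6(t + 2)(t + 3), so g'(0) = 36.
Gradient descent moves in the -g' direction, i.e. t is decreasing.
The nearest critical point in that direction is t = -2, where g'' = 6 > 0 (a local minimum). The iterate converges there.

-2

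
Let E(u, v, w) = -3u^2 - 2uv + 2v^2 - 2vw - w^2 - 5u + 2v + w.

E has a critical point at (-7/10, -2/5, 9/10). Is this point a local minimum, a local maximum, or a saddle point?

The Hessian is constant: H = [[-6, -2, 0], [-2, 4, -2], [0, -2, -2]].
Leading principal minors: Δ₁ = -6, Δ₂ = -28, Δ₃ = 80.
The minors fit neither the all-positive nor the alternating-sign pattern, so H is indefinite: a saddle point.

saddle point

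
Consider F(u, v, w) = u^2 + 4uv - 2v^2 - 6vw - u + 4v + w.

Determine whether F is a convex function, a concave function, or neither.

F is quadratic, so its Hessian is the constant matrix H = [[2, 4, 0], [4, -4, -6], [0, -6, 0]].
Leading principal minors: 2, -24, -72.
Neither pattern holds ⇒ H is indefinite ⇒ neither convex nor concave.

neither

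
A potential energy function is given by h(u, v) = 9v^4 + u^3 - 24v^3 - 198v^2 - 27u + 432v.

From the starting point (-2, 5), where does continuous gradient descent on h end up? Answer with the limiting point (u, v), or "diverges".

h is separable, so gradient descent decouples: u follows -∂h/∂u, v follows -∂h/∂v.
∂h/∂u = 3(u - 3)(u + 3); at u=-2 this is -15, so u increases.
∂h/∂v = 36(v - 4)(v - 1)(v + 3); at v=5 this is 1152, so v decreases.
u converges to its nearest critical value 3 (a local min of the u-part); v converges to 4. The iterate converges to (3, 4).

(3, 4)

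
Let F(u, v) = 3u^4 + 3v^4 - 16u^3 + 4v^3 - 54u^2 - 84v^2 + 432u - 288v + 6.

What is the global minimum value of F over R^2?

F(u,v) separates as P(u) + Q(v) + 6, so its minimum is min P + min Q + 6.
P'(u) = 12(u - 4)(u - 3)(u + 3) vanishes at u ∈ {-3, 3, 4}; Q'(v) = 12(v - 4)(v + 2)(v + 3) vanishes at v ∈ {-3, -2, 4}.
Local minima of P (where P''>0): P(-3)=-1107, P(4)=608. Local minima of Q: Q(-3)=243, Q(4)=-1472.
So the global minimum of F is P(-3) + Q(4) + 6 = -1107 − 1472 + 6 = -2573, attained at (-3, 4).

-2573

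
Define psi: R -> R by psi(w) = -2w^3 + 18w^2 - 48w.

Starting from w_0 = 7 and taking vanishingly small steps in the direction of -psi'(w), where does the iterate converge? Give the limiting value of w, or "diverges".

psi'(w) = -6(w - 4)(w - 2), so psi'(7) = -90.
Gradient descent moves in the -psi' direction, i.e. w is increasing.
There is no critical point above w=7, and psi' keeps the same sign, so the iterate runs off to +∞.

diverges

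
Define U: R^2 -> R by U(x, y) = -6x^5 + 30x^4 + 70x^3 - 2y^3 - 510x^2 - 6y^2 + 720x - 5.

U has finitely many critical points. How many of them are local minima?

2

U separates as a function of x plus a function of y, so ∇U=0 decouples.
∂U/∂x = -30(x - 4)(x - 2)(x - 1)(x + 3) = 0 at x ∈ {-3, 1, 2, 4}; ∂U/∂y = -6y(y + 2) = 0 at y ∈ {-2, 0}.
The Hessian is diagonal: diag(U_xx, U_yy). Second derivatives: U_xx(-3)=4200, U_xx(1)=-360, U_xx(2)=300, U_xx(4)=-1260; U_yy(-2)=12, U_yy(0)=-12.
Local minima occur where both diagonal entries positive: (-3, -2), (2, -2). Count: 2.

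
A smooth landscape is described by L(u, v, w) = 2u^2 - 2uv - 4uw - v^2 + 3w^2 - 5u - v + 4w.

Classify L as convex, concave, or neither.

L is quadratic, so its Hessian is the constant matrix H = [[4, -2, -4], [-2, -2, 0], [-4, 0, 6]].
Leading principal minors: 4, -12, -40.
Neither pattern holds ⇒ H is indefinite ⇒ neither convex nor concave.

neither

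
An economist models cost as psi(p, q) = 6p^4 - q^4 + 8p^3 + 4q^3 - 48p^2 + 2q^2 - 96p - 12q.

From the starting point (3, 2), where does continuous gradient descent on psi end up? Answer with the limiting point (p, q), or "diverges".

(2, 1)

psi is separable, so gradient descent decouples: p follows -∂psi/∂p, q follows -∂psi/∂q.
∂psi/∂p = 24(p - 2)(p + 1)(p + 2); at p=3 this is 480, so p decreases.
∂psi/∂q = -4(q - 3)(q - 1)(q + 1); at q=2 this is 12, so q decreases.
p converges to its nearest critical value 2 (a local min of the p-part); q converges to 1. The iterate converges to (2, 1).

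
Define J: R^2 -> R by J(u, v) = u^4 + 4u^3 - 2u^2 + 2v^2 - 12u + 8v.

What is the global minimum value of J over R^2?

J(u,v) separates as P(u) + Q(v), so its minimum is min P + min Q.
P'(u) = 4(u - 1)(u + 1)(u + 3) vanishes at u ∈ {-3, -1, 1}; Q'(v) = 4v + 8 vanishes at v ∈ {-2}.
Local minima of P (where P''>0): P(-3)=-9, P(1)=-9. Local minima of Q: Q(-2)=-8.
So the global minimum of J is P(-3) + Q(-2) = -9 − 8 = -17, attained at (-3, -2).

-17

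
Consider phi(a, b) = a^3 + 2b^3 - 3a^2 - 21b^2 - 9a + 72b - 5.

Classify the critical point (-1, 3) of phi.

local maximum

The mixed partial ∂²phi/∂a∂b is 0, so the Hessian at any point is diag(phi_aa, phi_bb) = diag(6(a - 1), 6(2b - 7)).
At (-1, 3): H = diag(-12, -6).
Both eigenvalues are negative, so H is negative definite: a local maximum.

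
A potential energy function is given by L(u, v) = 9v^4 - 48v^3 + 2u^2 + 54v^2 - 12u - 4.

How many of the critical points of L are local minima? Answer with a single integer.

L separates as a function of u plus a function of v, so ∇L=0 decouples.
∂L/∂u = 4(u - 3) = 0 at u ∈ {3}; ∂L/∂v = 36v(v - 3)(v - 1) = 0 at v ∈ {0, 1, 3}.
The Hessian is diagonal: diag(L_uu, L_vv). Second derivatives: L_uu(3)=4; L_vv(0)=108, L_vv(1)=-72, L_vv(3)=216.
Local minima occur where both diagonal entries positive: (3, 0), (3, 3). Count: 2.

2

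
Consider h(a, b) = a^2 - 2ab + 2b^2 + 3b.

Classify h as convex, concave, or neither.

h is quadratic, so its Hessian is the constant matrix H = [[2, -2], [-2, 4]].
det(H) = 4, tr(H) = 6.
det(H) > 0 and tr(H) > 0, so H is positive definite everywhere: convex.

convex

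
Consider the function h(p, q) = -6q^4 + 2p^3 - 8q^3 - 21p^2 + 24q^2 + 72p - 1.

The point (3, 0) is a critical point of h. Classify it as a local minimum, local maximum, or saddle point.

saddle point

The mixed partial ∂²h/∂p∂q is 0, so the Hessian at any point is diag(h_pp, h_qq) = diag(6(2p - 7), 24(-3q^2 - 2q + 2)).
At (3, 0): H = diag(-6, 48).
The eigenvalues have opposite signs, so H is indefinite: a saddle point.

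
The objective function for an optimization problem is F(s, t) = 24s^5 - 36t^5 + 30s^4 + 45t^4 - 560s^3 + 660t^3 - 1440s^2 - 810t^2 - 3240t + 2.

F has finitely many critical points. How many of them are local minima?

4

F separates as a function of s plus a function of t, so ∇F=0 decouples.
∂F/∂s = 120s(s - 4)(s + 2)(s + 3) = 0 at s ∈ {-3, -2, 0, 4}; ∂F/∂t = -180(t - 3)(t - 2)(t + 1)(t + 3) = 0 at t ∈ {-3, -1, 2, 3}.
The Hessian is diagonal: diag(F_ss, F_tt). Second derivatives: F_ss(-3)=-2520, F_ss(-2)=1440, F_ss(0)=-2880, F_ss(4)=20160; F_tt(-3)=10800, F_tt(-1)=-4320, F_tt(2)=2700, F_tt(3)=-4320.
Local minima occur where both diagonal entries positive: (-2, -3), (-2, 2), (4, -3), (4, 2). Count: 4.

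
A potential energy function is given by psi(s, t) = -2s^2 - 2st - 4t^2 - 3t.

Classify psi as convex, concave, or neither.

concave

psi is quadratic, so its Hessian is the constant matrix H = [[-4, -2], [-2, -8]].
det(H) = 28, tr(H) = -12.
det(H) > 0 and tr(H) < 0, so H is negative definite everywhere: concave.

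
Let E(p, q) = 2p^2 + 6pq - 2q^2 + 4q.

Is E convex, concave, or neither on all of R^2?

neither

E is quadratic, so its Hessian is the constant matrix H = [[4, 6], [6, -4]].
det(H) = -52, tr(H) = 0.
det(H) < 0, so H is indefinite: neither convex nor concave.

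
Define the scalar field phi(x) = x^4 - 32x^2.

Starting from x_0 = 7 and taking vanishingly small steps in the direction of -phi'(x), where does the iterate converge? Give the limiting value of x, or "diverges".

phi'(x) = 4x(x - 4)(x + 4), so phi'(7) = 924.
Gradient descent moves in the -phi' direction, i.e. x is decreasing.
The nearest critical point in that direction is x = 4, where phi'' = 128 > 0 (a local minimum). The iterate converges there.

4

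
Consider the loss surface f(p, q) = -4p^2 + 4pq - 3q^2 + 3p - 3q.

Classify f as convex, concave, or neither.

f is quadratic, so its Hessian is the constant matrix H = [[-8, 4], [4, -6]].
det(H) = 32, tr(H) = -14.
det(H) > 0 and tr(H) < 0, so H is negative definite everywhere: concave.

concave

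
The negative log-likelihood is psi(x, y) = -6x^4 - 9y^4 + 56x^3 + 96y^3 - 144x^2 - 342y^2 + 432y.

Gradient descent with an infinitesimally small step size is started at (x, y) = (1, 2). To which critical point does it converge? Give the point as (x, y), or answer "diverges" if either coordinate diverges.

psi is separable, so gradient descent decouples: x follows -∂psi/∂x, y follows -∂psi/∂y.
∂psi/∂x = -24x(x - 4)(x - 3); at x=1 this is -144, so x increases.
∂psi/∂y = -36(y - 4)(y - 3)(y - 1); at y=2 this is -72, so y increases.
x converges to its nearest critical value 3 (a local min of the x-part); y converges to 3. The iterate converges to (3, 3).

(3, 3)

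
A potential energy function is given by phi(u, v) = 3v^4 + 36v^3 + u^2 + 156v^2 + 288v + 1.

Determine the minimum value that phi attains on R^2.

phi(u,v) separates as P(u) + Q(v) + 1, so its minimum is min P + min Q + 1.
P'(u) = 2u vanishes at u ∈ {0}; Q'(v) = 12(v + 2)(v + 3)(v + 4) vanishes at v ∈ {-4, -3, -2}.
Local minima of P (where P''>0): P(0)=0. Local minima of Q: Q(-4)=-192, Q(-2)=-192.
So the global minimum of phi is P(0) + Q(-4) + 1 = 0 − 192 + 1 = -191, attained at (0, -4).

-191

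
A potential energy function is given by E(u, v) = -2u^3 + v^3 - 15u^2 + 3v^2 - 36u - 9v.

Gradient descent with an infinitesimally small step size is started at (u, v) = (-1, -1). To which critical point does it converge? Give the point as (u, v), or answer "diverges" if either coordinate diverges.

E is separable, so gradient descent decouples: u follows -∂E/∂u, v follows -∂E/∂v.
∂E/∂u = -6(u + 2)(u + 3); at u=-1 this is -12, so u increases.
∂E/∂v = 3(v - 1)(v + 3); at v=-1 this is -12, so v increases.
The u-coordinate has no critical point in that direction and runs off to infinity.

diverges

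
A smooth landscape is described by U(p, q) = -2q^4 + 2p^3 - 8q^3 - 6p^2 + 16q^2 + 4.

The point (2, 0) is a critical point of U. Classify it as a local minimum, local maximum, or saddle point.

The mixed partial ∂²U/∂p∂q is 0, so the Hessian at any point is diag(U_pp, U_qq) = diag(12(p - 1), 8(-3q^2 - 6q + 4)).
At (2, 0): H = diag(12, 32).
Both eigenvalues are positive, so H is positive definite: a local minimum.

local minimum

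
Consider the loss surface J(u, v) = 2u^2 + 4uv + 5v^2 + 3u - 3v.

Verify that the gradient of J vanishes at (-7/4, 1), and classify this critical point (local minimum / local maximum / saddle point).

local minimum

∇J = (4u + 4v + 3, 4u + 10v - 3); substituting (-7/4, 1) gives ∇J = (0, 0), so (-7/4, 1) is indeed a critical point.
The Hessian of J is constant: H = [[4, 4], [4, 10]].
det(H) = 4·10 − 4² = 24.
det(H) > 0 and tr(H) = 14 > 0, so H is positive definite and the point is a local minimum.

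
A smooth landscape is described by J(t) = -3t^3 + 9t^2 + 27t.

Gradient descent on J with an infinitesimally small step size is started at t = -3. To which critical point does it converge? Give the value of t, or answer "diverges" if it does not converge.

J'(t) = -9(t - 3)(t + 1), so J'(-3) = -108.
Gradient descent moves in the -J' direction, i.e. t is increasing.
The nearest critical point in that direction is t = -1, where J'' = 36 > 0 (a local minimum). The iterate converges there.

-1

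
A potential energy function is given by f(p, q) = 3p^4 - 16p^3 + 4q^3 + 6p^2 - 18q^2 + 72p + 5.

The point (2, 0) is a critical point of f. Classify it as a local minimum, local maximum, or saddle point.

The mixed partial ∂²f/∂p∂q is 0, so the Hessian at any point is diag(f_pp, f_qq) = diag(12(3p^2 - 8p + 1), 12(2q - 3)).
At (2, 0): H = diag(-36, -36).
Both eigenvalues are negative, so H is negative definite: a local maximum.

local maximum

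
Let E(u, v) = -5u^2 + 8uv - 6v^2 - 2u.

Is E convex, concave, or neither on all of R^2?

concave

E is quadratic, so its Hessian is the constant matrix H = [[-10, 8], [8, -12]].
det(H) = 56, tr(H) = -22.
det(H) > 0 and tr(H) < 0, so H is negative definite everywhere: concave.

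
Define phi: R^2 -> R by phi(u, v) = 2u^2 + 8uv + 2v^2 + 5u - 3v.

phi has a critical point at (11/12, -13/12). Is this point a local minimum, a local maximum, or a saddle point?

The Hessian of phi is constant: H = [[4, 8], [8, 4]].
det(H) = 4·4 − 8² = -48.
Since det(H) < 0, H is indefinite and the critical point is a saddle point.

saddle point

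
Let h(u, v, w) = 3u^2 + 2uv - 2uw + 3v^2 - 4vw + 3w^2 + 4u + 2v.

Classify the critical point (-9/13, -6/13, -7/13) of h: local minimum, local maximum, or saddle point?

The Hessian is constant: H = [[6, 2, -2], [2, 6, -4], [-2, -4, 6]].
Leading principal minors: Δ₁ = 6, Δ₂ = 32, Δ₃ = 104.
All leading minors are positive, so H is positive definite: a local minimum.

local minimum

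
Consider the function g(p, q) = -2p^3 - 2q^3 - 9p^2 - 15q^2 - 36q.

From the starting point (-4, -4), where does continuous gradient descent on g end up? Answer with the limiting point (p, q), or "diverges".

g is separable, so gradient descent decouples: p follows -∂g/∂p, q follows -∂g/∂q.
∂g/∂p = -6p(p + 3); at p=-4 this is -24, so p increases.
∂g/∂q = -6(q + 2)(q + 3); at q=-4 this is -12, so q increases.
p converges to its nearest critical value -3 (a local min of the p-part); q converges to -3. The iterate converges to (-3, -3).

(-3, -3)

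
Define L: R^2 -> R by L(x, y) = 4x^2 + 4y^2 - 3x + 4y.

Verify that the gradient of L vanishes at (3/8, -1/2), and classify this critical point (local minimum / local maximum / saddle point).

∇L = (8x - 3, 8y + 4); substituting (3/8, -1/2) gives ∇L = (0, 0), so (3/8, -1/2) is indeed a critical point.
The Hessian of L is constant: H = [[8, 0], [0, 8]].
det(H) = 8·8 − 0² = 64.
det(H) > 0 and tr(H) = 16 > 0, so H is positive definite and the point is a local minimum.

local minimum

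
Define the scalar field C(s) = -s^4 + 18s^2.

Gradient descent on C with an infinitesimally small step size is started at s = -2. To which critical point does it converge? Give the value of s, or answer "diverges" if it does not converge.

C'(s) = -4s(s - 3)(s + 3), so C'(-2) = -40.
Gradient descent moves in the -C' direction, i.e. s is increasing.
The nearest critical point in that direction is s = 0, where C'' = 36 > 0 (a local minimum). The iterate converges there.

0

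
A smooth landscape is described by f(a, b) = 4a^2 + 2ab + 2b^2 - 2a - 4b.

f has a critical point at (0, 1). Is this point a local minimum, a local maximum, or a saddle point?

local minimum

The Hessian of f is constant: H = [[8, 2], [2, 4]].
det(H) = 8·4 − 2² = 28.
det(H) > 0 and tr(H) = 12 > 0, so H is positive definite and the point is a local minimum.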